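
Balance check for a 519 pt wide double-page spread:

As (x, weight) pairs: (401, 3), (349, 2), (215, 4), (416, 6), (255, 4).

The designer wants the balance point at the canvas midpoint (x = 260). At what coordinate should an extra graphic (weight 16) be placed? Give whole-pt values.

x ≈ 176

New total weight: (3 + 2 + 4 + 6 + 4) + 16 = 35.
x: need Σw·x = 35·260 = 9100. Existing = 3·401 + 2·349 + 4·215 + 6·416 + 4·255 = 6277. Remainder 2823 / 16 ≈ 176.44.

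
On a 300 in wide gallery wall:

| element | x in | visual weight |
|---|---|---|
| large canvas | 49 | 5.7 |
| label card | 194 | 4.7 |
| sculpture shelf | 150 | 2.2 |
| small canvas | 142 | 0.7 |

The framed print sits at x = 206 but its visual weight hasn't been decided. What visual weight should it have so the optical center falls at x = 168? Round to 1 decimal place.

w ≈ 16.2

Existing Σw = 13.3 (5.7 + 4.7 + 2.2 + 0.7); existing moment 5.7·49 + 4.7·194 + 2.2·150 + 0.7·142 = 1620.5.
For the centroid to hit 168: (1620.5 + w·206) / (13.3 + w) = 168.
So w = (168·13.3 − 1620.5)/(206 − 168) = 613.9/38 ≈ 16.16.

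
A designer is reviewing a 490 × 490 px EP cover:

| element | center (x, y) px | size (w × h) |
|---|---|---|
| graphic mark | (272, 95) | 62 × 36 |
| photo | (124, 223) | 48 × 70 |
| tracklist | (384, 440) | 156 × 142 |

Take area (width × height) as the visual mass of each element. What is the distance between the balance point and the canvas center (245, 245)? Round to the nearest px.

≈ 172 px

Taking area as weight: graphic mark 62·36 = 2232, photo 48·70 = 3360, tracklist 156·142 = 22152. Sum 27744.
Σw·x = 2232·272 + 3360·124 + 22152·384 = 9530112, so x̄ = 9530112/27744 ≈ 343.50.
Σw·y = 2232·95 + 3360·223 + 22152·440 = 10708200, so ȳ = 10708200/27744 ≈ 385.96.
Offset from (245, 245): Δx ≈ 98.50, Δy ≈ 140.96; distance = √(Δx² + Δy²) ≈ 171.97.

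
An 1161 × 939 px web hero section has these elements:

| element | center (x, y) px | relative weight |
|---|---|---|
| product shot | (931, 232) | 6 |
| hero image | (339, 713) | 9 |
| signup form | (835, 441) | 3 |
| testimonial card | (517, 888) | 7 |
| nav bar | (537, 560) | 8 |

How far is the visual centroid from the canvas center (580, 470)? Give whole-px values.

≈ 131 px

Total weight = 6 + 9 + 3 + 7 + 8 = 33.
x-moment: 6·931 + 9·339 + 3·835 + 7·517 + 8·537 = 19057; centroid 19057/33 ≈ 577.48.
y-moment: 6·232 + 9·713 + 3·441 + 7·888 + 8·560 = 19828; centroid 19828/33 ≈ 600.85.
Offset from (580, 470): Δx ≈ -2.52, Δy ≈ 130.85; distance = √(Δx² + Δy²) ≈ 130.87.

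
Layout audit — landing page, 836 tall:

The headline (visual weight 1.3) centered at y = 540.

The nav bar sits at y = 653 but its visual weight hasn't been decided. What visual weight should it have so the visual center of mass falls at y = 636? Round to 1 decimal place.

Known: weight 1.3 with moment 1.3·540 = 702.0.
Set Σw·y/Σw = 636: (702.0 + 653w) = 636·(1.3 + w).
Solving: w = (636·1.3 − 702.0) / (653 − 636) = 124.8 / 17 ≈ 7.34.

w ≈ 7.3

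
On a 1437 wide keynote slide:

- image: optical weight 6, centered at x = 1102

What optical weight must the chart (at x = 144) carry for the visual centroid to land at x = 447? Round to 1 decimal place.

w ≈ 13.0

Known: weight 6 with moment 6·1102 = 6612.
Set Σw·x/Σw = 447: (6612 + 144w) = 447·(6 + w).
Solving: w = (447·6 − 6612) / (144 − 447) = -3930 / -303 ≈ 12.97.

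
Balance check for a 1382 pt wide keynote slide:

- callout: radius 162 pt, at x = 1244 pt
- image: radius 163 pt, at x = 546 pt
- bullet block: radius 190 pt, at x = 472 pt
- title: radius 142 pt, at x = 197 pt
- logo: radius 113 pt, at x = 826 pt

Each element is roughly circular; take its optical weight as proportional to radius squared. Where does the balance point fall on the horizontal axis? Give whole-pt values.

Weights ∝ r²: callout 162² = 26244, image 163² = 26569, bullet block 190² = 36100, title 142² = 20164, logo 113² = 12769; Σw = 121846.
Σw·x = 26244·1244 + 26569·546 + 36100·472 + 20164·197 + 12769·826 = 78712912, so x̄ = 78712912/121846 ≈ 646.00.

x ≈ 646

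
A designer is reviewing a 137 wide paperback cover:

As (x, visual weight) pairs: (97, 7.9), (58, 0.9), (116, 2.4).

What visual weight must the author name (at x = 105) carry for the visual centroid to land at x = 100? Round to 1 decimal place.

w ≈ 4.6

Known weights sum to 7.9 + 0.9 + 2.4 = 11.2; their moment is 7.9·97 + 0.9·58 + 2.4·116 = 1096.9.
Set Σw·x/Σw = 100: (1096.9 + 105w) = 100·(11.2 + w).
Rearranging, w·(105 − 100) = 100·11.2 − 1096.9 = 23.1, so w ≈ 23.1/5 = 4.62.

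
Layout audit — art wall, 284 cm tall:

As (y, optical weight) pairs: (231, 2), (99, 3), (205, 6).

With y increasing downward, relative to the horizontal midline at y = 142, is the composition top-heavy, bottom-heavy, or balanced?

bottom-heavy

Σw = 2 + 3 + 6 = 11.
Σw·y = 2·231 + 3·99 + 6·205 = 1989, so ȳ = 1989/11 ≈ 180.82.
Since 180.8 is below (larger y than) 142, the composition reads bottom-heavy.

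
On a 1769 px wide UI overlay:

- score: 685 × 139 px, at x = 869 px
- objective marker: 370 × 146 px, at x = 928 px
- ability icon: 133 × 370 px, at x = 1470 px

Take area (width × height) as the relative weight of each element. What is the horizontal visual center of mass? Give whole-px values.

Areas: score 685·139 = 95215, objective marker 370·146 = 54020, ability icon 133·370 = 49210. Total weight = 198445.
x: (95215·869 + 54020·928 + 49210·1470) / 198445 = 205211095 / 198445 ≈ 1034.10

x ≈ 1034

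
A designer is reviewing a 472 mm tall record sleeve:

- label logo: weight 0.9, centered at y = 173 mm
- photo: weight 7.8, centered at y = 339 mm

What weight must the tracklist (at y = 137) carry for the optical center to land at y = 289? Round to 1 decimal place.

w ≈ 1.9

Known weights sum to 0.9 + 7.8 = 8.7; their moment is 0.9·173 + 7.8·339 = 2799.9.
Balance at y = 289 requires (2799.9 + w·137) / (8.7 + w) = 289.
So w = (289·8.7 − 2799.9)/(137 − 289) = -285.6/-152 ≈ 1.88.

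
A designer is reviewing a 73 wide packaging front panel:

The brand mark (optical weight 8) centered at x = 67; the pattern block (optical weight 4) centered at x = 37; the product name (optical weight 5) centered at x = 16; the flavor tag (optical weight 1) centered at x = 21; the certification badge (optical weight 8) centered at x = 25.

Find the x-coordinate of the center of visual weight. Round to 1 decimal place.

x ≈ 37.9

Σw = 8 + 4 + 5 + 1 + 8 = 26.
Σw·x = 8·67 + 4·37 + 5·16 + 1·21 + 8·25 = 985, so x̄ = 985/26 ≈ 37.88.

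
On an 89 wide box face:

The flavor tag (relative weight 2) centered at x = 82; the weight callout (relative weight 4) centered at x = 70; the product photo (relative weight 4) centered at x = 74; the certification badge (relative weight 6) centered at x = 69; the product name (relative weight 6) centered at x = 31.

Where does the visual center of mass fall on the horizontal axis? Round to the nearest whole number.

x ≈ 61

Total weight = 2 + 4 + 4 + 6 + 6 = 22.
x: (2·82 + 4·70 + 4·74 + 6·69 + 6·31) / 22 = 1340 / 22 ≈ 60.91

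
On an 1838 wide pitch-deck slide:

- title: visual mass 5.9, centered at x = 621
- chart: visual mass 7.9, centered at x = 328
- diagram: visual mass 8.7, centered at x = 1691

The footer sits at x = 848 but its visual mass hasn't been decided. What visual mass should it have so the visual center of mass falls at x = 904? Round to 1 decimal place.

Known weights sum to 5.9 + 7.9 + 8.7 = 22.5; their moment is 5.9·621 + 7.9·328 + 8.7·1691 = 20966.8.
Set Σw·x/Σw = 904: (20966.8 + 848w) = 904·(22.5 + w).
Solving: w = (904·22.5 − 20966.8) / (848 − 904) = -626.8 / -56 ≈ 11.19.

w ≈ 11.2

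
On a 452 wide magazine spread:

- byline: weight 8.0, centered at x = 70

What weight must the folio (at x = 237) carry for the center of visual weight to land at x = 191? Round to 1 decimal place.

Known: weight 8.0 with moment 8.0·70 = 560.0.
For the centroid to hit 191: (560.0 + w·237) / (8.0 + w) = 191.
Rearranging, w·(237 − 191) = 191·8.0 − 560.0 = 968.0, so w ≈ 968.0/46 = 21.04.

w ≈ 21.0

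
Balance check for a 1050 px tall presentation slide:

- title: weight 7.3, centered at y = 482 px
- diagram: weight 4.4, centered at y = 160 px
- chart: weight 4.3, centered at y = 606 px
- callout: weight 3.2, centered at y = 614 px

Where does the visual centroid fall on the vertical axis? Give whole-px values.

Σw = 7.3 + 4.4 + 4.3 + 3.2 = 19.2.
y: (7.3·482 + 4.4·160 + 4.3·606 + 3.2·614) / 19.2 = 8793.2 / 19.2 ≈ 457.98

y ≈ 458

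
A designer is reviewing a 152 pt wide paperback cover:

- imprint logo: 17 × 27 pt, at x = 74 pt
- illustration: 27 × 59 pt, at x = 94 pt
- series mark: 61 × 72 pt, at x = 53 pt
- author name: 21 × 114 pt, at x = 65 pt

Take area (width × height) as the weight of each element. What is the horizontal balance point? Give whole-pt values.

x ≈ 65

Areas → weights: imprint logo 17·27 = 459, illustration 27·59 = 1593, series mark 61·72 = 4392, author name 21·114 = 2394; Σw = 8838.
Σw·x = 459·74 + 1593·94 + 4392·53 + 2394·65 = 572094, so x̄ = 572094/8838 ≈ 64.73.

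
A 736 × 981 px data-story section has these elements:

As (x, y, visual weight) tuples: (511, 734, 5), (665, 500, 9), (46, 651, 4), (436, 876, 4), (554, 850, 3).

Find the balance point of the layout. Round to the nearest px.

Total weight = 5 + 9 + 4 + 4 + 3 = 25.
x-moment: 5·511 + 9·665 + 4·46 + 4·436 + 3·554 = 12130; centroid 12130/25 ≈ 485.20.
y-moment: 5·734 + 9·500 + 4·651 + 4·876 + 3·850 = 16828; centroid 16828/25 ≈ 673.12.

(485, 673)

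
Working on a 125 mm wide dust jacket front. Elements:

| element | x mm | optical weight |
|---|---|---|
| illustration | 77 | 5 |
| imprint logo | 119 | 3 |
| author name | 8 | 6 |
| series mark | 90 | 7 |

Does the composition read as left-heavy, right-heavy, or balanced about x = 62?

Weights sum to 5 + 3 + 6 + 7 = 21.
x-moment: 5·77 + 3·119 + 6·8 + 7·90 = 1420; centroid 1420/21 ≈ 67.62.
67.6 vs midline 62 → right-heavy.

right-heavy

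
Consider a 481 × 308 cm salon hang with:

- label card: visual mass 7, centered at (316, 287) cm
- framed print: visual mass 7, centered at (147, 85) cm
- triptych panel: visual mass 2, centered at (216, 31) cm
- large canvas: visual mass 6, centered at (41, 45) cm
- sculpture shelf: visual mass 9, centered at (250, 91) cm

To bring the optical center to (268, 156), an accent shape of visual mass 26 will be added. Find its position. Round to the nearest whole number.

(350, 198)

With the accent shape, Σw becomes 7 + 7 + 2 + 6 + 9 + 26 = 57.
x: need Σw·x = 57·268 = 15276. Existing = 7·316 + 7·147 + 2·216 + 6·41 + 9·250 = 6169. Remainder 9107 / 26 ≈ 350.27.
y: need Σw·y = 57·156 = 8892. Existing = 7·287 + 7·85 + 2·31 + 6·45 + 9·91 = 3755. Remainder 5137 / 26 ≈ 197.58.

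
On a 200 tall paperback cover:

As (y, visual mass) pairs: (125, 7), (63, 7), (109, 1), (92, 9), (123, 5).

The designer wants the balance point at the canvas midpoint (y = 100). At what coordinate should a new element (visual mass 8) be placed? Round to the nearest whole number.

New total weight: (7 + 7 + 1 + 9 + 5) + 8 = 37.
Along y: (2868 + 8·y) / 37 = 100 (existing moment 7·125 + 7·63 + 1·109 + 9·92 + 5·123 = 2868) ⇒ y = (3700 − 2868) / 8 ≈ 104.00.

y ≈ 104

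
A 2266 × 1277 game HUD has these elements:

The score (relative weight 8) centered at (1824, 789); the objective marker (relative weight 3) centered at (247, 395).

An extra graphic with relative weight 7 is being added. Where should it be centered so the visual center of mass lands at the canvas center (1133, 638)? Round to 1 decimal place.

After adding the extra graphic, total weight = 8 + 3 + 7 = 18.
x: target moment 18×1133 = 20394; current 8·1824 + 3·247 = 15333; the extra graphic supplies 5061, so x = 5061/7 ≈ 723.00.
y: target moment 18×638 = 11484; current 8·789 + 3·395 = 7497; the extra graphic supplies 3987, so y = 3987/7 ≈ 569.57.

(723.0, 569.6)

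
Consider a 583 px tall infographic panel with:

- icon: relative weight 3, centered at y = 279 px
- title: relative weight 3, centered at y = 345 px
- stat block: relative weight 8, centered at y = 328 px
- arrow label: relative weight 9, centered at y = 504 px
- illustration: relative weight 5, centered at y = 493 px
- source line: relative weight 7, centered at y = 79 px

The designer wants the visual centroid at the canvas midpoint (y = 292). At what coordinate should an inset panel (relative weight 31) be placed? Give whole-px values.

y ≈ 233

After adding the inset panel, total weight = 3 + 3 + 8 + 9 + 5 + 7 + 31 = 66.
Along y: (12050 + 31·y) / 66 = 292 (existing moment 3·279 + 3·345 + 8·328 + 9·504 + 5·493 + 7·79 = 12050) ⇒ y = (19272 − 12050) / 31 ≈ 232.97.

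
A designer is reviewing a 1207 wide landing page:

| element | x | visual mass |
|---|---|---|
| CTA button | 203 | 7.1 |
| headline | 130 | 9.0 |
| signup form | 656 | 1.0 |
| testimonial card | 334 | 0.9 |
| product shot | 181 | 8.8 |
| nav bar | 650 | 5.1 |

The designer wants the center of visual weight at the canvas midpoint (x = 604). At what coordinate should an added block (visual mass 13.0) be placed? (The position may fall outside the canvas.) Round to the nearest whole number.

x ≈ 1434

New total weight: (7.1 + 9.0 + 1.0 + 0.9 + 8.8 + 5.1) + 13.0 = 44.9.
Along x: (8475.7 + 13.0·x) / 44.9 = 604 (existing moment 7.1·203 + 9.0·130 + 1.0·656 + 0.9·334 + 8.8·181 + 5.1·650 = 8475.7) ⇒ x = (27119.6 − 8475.7) / 13.0 ≈ 1434.15.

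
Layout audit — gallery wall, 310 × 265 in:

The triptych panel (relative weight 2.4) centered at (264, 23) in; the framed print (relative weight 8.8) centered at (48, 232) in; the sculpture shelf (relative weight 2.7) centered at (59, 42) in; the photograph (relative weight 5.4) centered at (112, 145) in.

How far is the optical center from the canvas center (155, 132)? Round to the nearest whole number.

Total weight = 2.4 + 8.8 + 2.7 + 5.4 = 19.3.
Σw·x = 2.4·264 + 8.8·48 + 2.7·59 + 5.4·112 = 1820.1, so x̄ = 1820.1/19.3 ≈ 94.31.
Σw·y = 2.4·23 + 8.8·232 + 2.7·42 + 5.4·145 = 2993.2, so ȳ = 2993.2/19.3 ≈ 155.09.
Relative to (155, 132): Δ = (-60.69, 23.09); |Δ| = √(-60.69² + 23.09²) ≈ 64.94.

≈ 65 in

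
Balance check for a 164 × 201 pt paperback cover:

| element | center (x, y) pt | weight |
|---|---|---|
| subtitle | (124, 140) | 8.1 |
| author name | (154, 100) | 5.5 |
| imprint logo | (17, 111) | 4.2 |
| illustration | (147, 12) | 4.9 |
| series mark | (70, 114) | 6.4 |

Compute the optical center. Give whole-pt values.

(106, 101)

Weights sum to 8.1 + 5.5 + 4.2 + 4.9 + 6.4 = 29.1.
Σw·x = 8.1·124 + 5.5·154 + 4.2·17 + 4.9·147 + 6.4·70 = 3091.1, so x̄ = 3091.1/29.1 ≈ 106.22.
Σw·y = 8.1·140 + 5.5·100 + 4.2·111 + 4.9·12 + 6.4·114 = 2938.6, so ȳ = 2938.6/29.1 ≈ 100.98.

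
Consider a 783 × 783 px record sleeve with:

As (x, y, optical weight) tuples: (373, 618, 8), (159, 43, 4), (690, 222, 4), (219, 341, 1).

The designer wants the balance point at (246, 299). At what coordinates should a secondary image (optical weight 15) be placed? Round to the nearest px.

(85, 215)

New total weight: (8 + 4 + 4 + 1) + 15 = 32.
x: need Σw·x = 32·246 = 7872. Existing = 8·373 + 4·159 + 4·690 + 1·219 = 6599. Remainder 1273 / 15 ≈ 84.87.
y: need Σw·y = 32·299 = 9568. Existing = 8·618 + 4·43 + 4·222 + 1·341 = 6345. Remainder 3223 / 15 ≈ 214.87.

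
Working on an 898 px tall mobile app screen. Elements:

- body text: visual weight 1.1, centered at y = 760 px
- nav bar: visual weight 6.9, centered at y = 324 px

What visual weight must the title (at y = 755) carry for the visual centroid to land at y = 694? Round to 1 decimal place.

w ≈ 40.7

Known weights sum to 1.1 + 6.9 = 8.0; their moment is 1.1·760 + 6.9·324 = 3071.6.
For the centroid to hit 694: (3071.6 + w·755) / (8.0 + w) = 694.
Solving: w = (694·8.0 − 3071.6) / (755 − 694) = 2480.4 / 61 ≈ 40.66.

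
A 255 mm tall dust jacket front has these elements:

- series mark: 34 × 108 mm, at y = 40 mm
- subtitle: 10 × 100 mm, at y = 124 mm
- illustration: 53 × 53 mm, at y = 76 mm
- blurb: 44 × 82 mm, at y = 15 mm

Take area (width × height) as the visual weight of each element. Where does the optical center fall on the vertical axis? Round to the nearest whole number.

y ≈ 49

Areas: series mark 34·108 = 3672, subtitle 10·100 = 1000, illustration 53·53 = 2809, blurb 44·82 = 3608. Total weight = 11089.
y: (3672·40 + 1000·124 + 2809·76 + 3608·15) / 11089 = 538484 / 11089 ≈ 48.56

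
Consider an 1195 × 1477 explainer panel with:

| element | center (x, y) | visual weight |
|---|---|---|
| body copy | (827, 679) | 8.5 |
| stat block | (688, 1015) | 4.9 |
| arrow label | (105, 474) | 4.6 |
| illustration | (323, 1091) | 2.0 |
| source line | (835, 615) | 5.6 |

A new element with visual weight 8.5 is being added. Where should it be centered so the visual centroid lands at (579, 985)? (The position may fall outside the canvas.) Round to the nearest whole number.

With the new element, Σw becomes 8.5 + 4.9 + 4.6 + 2.0 + 5.6 + 8.5 = 34.1.
x: target moment 34.1×579 = 19743.9; current 8.5·827 + 4.9·688 + 4.6·105 + 2.0·323 + 5.6·835 = 16205.7; the new element supplies 3538.2, so x = 3538.2/8.5 ≈ 416.26.
y: target moment 34.1×985 = 33588.5; current 8.5·679 + 4.9·1015 + 4.6·474 + 2.0·1091 + 5.6·615 = 18551.4; the new element supplies 15037.1, so y = 15037.1/8.5 ≈ 1769.07.

(416, 1769)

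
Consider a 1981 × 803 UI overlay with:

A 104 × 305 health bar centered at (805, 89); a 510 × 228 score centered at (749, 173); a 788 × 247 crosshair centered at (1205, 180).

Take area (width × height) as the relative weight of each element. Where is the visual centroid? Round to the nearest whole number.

Areas: health bar 104·305 = 31720, score 510·228 = 116280, crosshair 788·247 = 194636. Total weight = 342636.
x: (31720·805 + 116280·749 + 194636·1205) / 342636 = 347164700 / 342636 ≈ 1013.22
y: (31720·89 + 116280·173 + 194636·180) / 342636 = 57974000 / 342636 ≈ 169.20

(1013, 169)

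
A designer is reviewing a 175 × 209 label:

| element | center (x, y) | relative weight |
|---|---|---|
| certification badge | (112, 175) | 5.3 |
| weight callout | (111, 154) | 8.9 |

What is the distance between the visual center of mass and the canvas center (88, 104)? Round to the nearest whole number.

Σw = 5.3 + 8.9 = 14.2.
x: (5.3·112 + 8.9·111) / 14.2 = 1581.5 / 14.2 ≈ 111.37
y: (5.3·175 + 8.9·154) / 14.2 = 2298.1 / 14.2 ≈ 161.84
Relative to (88, 104): Δ = (23.37, 57.84); |Δ| = √(23.37² + 57.84²) ≈ 62.38.

≈ 62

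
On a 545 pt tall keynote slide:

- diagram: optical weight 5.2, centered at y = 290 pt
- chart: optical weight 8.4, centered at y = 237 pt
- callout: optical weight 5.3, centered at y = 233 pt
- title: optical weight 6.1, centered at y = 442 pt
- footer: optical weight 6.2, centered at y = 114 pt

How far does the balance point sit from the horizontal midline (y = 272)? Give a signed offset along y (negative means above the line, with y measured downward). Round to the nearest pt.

≈ -11 pt

Σw = 5.2 + 8.4 + 5.3 + 6.1 + 6.2 = 31.2.
y-moment: 5.2·290 + 8.4·237 + 5.3·233 + 6.1·442 + 6.2·114 = 8136.7; centroid 8136.7/31.2 ≈ 260.79.
Against y = 272, that's 260.79 − 272 = -11.21.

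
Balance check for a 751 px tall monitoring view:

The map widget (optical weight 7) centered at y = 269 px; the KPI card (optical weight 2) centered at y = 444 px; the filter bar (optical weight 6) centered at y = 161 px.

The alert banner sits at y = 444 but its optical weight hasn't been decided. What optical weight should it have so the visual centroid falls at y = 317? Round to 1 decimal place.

Fixed elements: Σw = 7 + 2 + 6 = 15, Σw·y = 7·269 + 2·444 + 6·161 = 3737.
For the centroid to hit 317: (3737 + w·444) / (15 + w) = 317.
So w = (317·15 − 3737)/(444 − 317) = 1018/127 ≈ 8.02.

w ≈ 8.0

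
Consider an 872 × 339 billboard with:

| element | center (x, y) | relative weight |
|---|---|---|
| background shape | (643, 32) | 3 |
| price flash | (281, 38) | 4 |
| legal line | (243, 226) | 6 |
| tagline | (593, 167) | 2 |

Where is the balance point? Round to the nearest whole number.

(380, 129)

Total weight = 3 + 4 + 6 + 2 = 15.
x: (3·643 + 4·281 + 6·243 + 2·593) / 15 = 5697 / 15 ≈ 379.80
y: (3·32 + 4·38 + 6·226 + 2·167) / 15 = 1938 / 15 ≈ 129.20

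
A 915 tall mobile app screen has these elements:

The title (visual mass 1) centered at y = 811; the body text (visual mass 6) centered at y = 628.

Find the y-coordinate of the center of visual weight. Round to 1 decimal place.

Weights sum to 1 + 6 = 7.
Σw·y = 1·811 + 6·628 = 4579, so ȳ = 4579/7 ≈ 654.14.

y ≈ 654.1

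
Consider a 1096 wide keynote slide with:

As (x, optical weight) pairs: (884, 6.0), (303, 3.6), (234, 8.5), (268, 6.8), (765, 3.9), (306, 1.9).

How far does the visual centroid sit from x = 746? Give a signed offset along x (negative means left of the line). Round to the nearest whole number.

≈ -297

Total weight = 6.0 + 3.6 + 8.5 + 6.8 + 3.9 + 1.9 = 30.7.
Σw·x = 6.0·884 + 3.6·303 + 8.5·234 + 6.8·268 + 3.9·765 + 1.9·306 = 13771.1, so x̄ = 13771.1/30.7 ≈ 448.57.
Against x = 746, that's 448.57 − 746 = -297.43.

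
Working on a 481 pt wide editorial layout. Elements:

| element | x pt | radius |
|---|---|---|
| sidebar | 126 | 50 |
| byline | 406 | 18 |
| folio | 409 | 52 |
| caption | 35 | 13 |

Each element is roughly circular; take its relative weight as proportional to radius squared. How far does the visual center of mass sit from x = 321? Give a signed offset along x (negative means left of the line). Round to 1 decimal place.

≈ -47.5 pt

r² weights: sidebar 50² = 2500, byline 18² = 324, folio 52² = 2704, caption 13² = 169. Total = 5697.
x-moment: 2500·126 + 324·406 + 2704·409 + 169·35 = 1558395; centroid 1558395/5697 ≈ 273.55.
Against x = 321, that's 273.55 − 321 = -47.45.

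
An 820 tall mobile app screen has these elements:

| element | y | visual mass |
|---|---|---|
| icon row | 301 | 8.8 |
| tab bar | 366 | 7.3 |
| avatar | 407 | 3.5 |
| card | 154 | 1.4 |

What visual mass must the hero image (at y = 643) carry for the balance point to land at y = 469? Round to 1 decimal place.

w ≈ 16.6

Known weights sum to 8.8 + 7.3 + 3.5 + 1.4 = 21.0; their moment is 8.8·301 + 7.3·366 + 3.5·407 + 1.4·154 = 6960.7.
Balance at y = 469 requires (6960.7 + w·643) / (21.0 + w) = 469.
Rearranging, w·(643 − 469) = 469·21.0 − 6960.7 = 2888.3, so w ≈ 2888.3/174 = 16.60.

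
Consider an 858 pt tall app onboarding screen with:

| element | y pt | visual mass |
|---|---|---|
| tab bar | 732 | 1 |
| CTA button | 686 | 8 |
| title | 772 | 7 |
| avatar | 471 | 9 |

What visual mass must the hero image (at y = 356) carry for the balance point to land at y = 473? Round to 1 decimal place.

w ≈ 34.5

Fixed elements: Σw = 1 + 8 + 7 + 9 = 25, Σw·y = 1·732 + 8·686 + 7·772 + 9·471 = 15863.
Set Σw·y/Σw = 473: (15863 + 356w) = 473·(25 + w).
So w = (473·25 − 15863)/(356 − 473) = -4038/-117 ≈ 34.51.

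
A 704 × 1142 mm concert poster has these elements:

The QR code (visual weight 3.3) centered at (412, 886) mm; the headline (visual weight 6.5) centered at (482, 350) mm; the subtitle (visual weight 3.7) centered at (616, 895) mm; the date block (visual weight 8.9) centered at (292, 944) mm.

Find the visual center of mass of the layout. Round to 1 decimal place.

Weights sum to 3.3 + 6.5 + 3.7 + 8.9 = 22.4.
x-moment: 3.3·412 + 6.5·482 + 3.7·616 + 8.9·292 = 9370.6; centroid 9370.6/22.4 ≈ 418.33.
y-moment: 3.3·886 + 6.5·350 + 3.7·895 + 8.9·944 = 16911.9; centroid 16911.9/22.4 ≈ 755.00.

(418.3, 755.0)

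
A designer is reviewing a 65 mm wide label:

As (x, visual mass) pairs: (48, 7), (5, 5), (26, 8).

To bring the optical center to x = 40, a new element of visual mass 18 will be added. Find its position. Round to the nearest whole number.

With the new element, Σw becomes 7 + 5 + 8 + 18 = 38.
x: target moment 38×40 = 1520; current 7·48 + 5·5 + 8·26 = 569; the new element supplies 951, so x = 951/18 ≈ 52.83.

x ≈ 53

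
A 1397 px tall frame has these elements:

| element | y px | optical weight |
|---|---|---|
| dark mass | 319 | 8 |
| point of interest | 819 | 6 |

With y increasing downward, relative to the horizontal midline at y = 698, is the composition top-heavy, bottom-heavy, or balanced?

Weights sum to 8 + 6 = 14.
y-moment: 8·319 + 6·819 = 7466; centroid 7466/14 ≈ 533.29.
Since 533.3 is above (smaller y than) 698, the composition reads top-heavy.

top-heavy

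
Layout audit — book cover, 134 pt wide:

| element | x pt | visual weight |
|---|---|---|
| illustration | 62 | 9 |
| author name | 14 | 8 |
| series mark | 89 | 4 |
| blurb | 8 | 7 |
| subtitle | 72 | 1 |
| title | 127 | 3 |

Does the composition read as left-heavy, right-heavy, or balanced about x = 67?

left-heavy

Total weight = 9 + 8 + 4 + 7 + 1 + 3 = 32.
Σw·x = 1535; x̄ = 1535/32 ≈ 47.97.
48.0 vs midline 67 → left-heavy.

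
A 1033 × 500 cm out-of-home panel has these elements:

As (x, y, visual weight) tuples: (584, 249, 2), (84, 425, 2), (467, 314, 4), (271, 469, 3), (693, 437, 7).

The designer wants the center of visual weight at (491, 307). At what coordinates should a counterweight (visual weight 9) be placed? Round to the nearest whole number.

(488, 135)

With the counterweight, Σw becomes 2 + 2 + 4 + 3 + 7 + 9 = 27.
Along x: (8868 + 9·x) / 27 = 491 (existing moment 2·584 + 2·84 + 4·467 + 3·271 + 7·693 = 8868) ⇒ x = (13257 − 8868) / 9 ≈ 487.67.
Along y: (7070 + 9·y) / 27 = 307 (existing moment 2·249 + 2·425 + 4·314 + 3·469 + 7·437 = 7070) ⇒ y = (8289 − 7070) / 9 ≈ 135.44.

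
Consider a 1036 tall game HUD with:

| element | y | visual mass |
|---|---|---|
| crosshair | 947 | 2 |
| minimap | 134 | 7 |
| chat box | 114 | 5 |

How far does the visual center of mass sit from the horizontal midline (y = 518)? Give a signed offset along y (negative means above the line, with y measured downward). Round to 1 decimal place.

≈ -275.0

Σw = 2 + 7 + 5 = 14.
Σw·y = 2·947 + 7·134 + 5·114 = 3402, so ȳ = 3402/14 ≈ 243.00.
Difference: 243.00 − 518 ≈ -275.00.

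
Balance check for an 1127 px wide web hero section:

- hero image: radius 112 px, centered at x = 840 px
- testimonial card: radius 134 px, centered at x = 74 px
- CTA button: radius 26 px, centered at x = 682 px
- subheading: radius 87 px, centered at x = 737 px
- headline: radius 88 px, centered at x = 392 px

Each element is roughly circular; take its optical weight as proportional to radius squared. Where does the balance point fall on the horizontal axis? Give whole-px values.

r² weights: hero image 112² = 12544, testimonial card 134² = 17956, CTA button 26² = 676, subheading 87² = 7569, headline 88² = 7744. Total = 46489.
x-moment: 12544·840 + 17956·74 + 676·682 + 7569·737 + 7744·392 = 20940737; centroid 20940737/46489 ≈ 450.44.

x ≈ 450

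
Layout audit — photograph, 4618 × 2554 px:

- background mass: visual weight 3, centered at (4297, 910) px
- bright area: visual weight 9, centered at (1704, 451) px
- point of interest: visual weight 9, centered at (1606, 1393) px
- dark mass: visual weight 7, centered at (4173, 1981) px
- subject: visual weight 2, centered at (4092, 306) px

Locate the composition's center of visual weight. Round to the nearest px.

Total weight = 3 + 9 + 9 + 7 + 2 = 30.
x: (3·4297 + 9·1704 + 9·1606 + 7·4173 + 2·4092) / 30 = 80076 / 30 ≈ 2669.20
y: (3·910 + 9·451 + 9·1393 + 7·1981 + 2·306) / 30 = 33805 / 30 ≈ 1126.83

(2669, 1127)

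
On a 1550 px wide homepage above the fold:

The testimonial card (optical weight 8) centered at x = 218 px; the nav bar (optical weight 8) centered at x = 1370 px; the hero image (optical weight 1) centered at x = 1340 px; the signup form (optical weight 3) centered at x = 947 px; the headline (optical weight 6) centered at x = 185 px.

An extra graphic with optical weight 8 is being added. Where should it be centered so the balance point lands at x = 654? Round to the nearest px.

x ≈ 530

After adding the extra graphic, total weight = 8 + 8 + 1 + 3 + 6 + 8 = 34.
x: need Σw·x = 34·654 = 22236. Existing = 8·218 + 8·1370 + 1·1340 + 3·947 + 6·185 = 17995. Remainder 4241 / 8 ≈ 530.12.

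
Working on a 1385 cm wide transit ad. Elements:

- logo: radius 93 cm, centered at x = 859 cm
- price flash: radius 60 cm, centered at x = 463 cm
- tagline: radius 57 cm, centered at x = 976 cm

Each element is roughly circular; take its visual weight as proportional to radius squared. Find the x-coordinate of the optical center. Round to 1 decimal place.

r² weights: logo 93² = 8649, price flash 60² = 3600, tagline 57² = 3249. Total = 15498.
x-moment: 8649·859 + 3600·463 + 3249·976 = 12267315; centroid 12267315/15498 ≈ 791.54.

x ≈ 791.5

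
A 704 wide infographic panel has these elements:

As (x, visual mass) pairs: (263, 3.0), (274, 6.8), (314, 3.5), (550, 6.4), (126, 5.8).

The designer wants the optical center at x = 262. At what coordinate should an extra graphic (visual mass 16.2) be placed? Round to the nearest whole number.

x ≈ 180

With the extra graphic, Σw becomes 3.0 + 6.8 + 3.5 + 6.4 + 5.8 + 16.2 = 41.7.
x: target moment 41.7×262 = 10925.4; current 3.0·263 + 6.8·274 + 3.5·314 + 6.4·550 + 5.8·126 = 8002.0; the extra graphic supplies 2923.4, so x = 2923.4/16.2 ≈ 180.46.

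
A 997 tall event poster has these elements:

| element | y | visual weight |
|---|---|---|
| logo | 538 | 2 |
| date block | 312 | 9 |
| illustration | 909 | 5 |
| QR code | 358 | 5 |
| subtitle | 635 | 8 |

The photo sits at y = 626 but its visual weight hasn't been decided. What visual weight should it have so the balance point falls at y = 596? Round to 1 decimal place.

Existing Σw = 29 (2 + 9 + 5 + 5 + 8); existing moment 2·538 + 9·312 + 5·909 + 5·358 + 8·635 = 15299.
Balance at y = 596 requires (15299 + w·626) / (29 + w) = 596.
Rearranging, w·(626 − 596) = 596·29 − 15299 = 1985, so w ≈ 1985/30 = 66.17.

w ≈ 66.2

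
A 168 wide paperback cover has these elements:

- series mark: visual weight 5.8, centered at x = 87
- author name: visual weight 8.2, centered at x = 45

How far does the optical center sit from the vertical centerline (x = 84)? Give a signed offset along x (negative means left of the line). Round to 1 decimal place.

≈ -21.6

Weights sum to 5.8 + 8.2 = 14.0.
x: (5.8·87 + 8.2·45) / 14.0 = 873.6 / 14.0 ≈ 62.40
Offset from x = 84: 62.40 − 84 ≈ -21.60.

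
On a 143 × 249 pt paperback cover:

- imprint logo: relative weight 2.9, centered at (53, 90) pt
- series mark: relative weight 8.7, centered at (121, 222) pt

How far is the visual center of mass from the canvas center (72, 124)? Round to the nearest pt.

Weights sum to 2.9 + 8.7 = 11.6.
x-moment: 2.9·53 + 8.7·121 = 1206.4; centroid 1206.4/11.6 ≈ 104.00.
y-moment: 2.9·90 + 8.7·222 = 2192.4; centroid 2192.4/11.6 ≈ 189.00.
Relative to (72, 124): Δ = (32.00, 65.00); |Δ| = √(32.00² + 65.00²) ≈ 72.45.

≈ 72 pt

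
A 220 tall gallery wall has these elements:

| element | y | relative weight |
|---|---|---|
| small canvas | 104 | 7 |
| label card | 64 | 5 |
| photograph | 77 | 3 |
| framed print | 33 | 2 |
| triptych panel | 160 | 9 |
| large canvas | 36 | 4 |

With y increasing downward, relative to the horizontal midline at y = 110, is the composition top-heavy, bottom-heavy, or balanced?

Weights sum to 7 + 5 + 3 + 2 + 9 + 4 = 30.
Σw·y = 2929; ȳ = 2929/30 ≈ 97.63.
97.6 lies above (smaller y than) the midline 110, so the layout is top-heavy.

top-heavy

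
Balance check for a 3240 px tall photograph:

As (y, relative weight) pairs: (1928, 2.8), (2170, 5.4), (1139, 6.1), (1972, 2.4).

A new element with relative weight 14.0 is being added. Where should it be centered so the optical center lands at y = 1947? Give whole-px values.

With the new element, Σw becomes 2.8 + 5.4 + 6.1 + 2.4 + 14.0 = 30.7.
Along y: (28797.1 + 14.0·y) / 30.7 = 1947 (existing moment 2.8·1928 + 5.4·2170 + 6.1·1139 + 2.4·1972 = 28797.1) ⇒ y = (59772.9 − 28797.1) / 14.0 ≈ 2212.56.

y ≈ 2213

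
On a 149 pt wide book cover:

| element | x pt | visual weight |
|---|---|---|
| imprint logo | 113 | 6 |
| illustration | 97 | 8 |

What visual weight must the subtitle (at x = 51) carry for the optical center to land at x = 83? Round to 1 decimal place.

w ≈ 9.1

Existing Σw = 14 (6 + 8); existing moment 6·113 + 8·97 = 1454.
For the centroid to hit 83: (1454 + w·51) / (14 + w) = 83.
Rearranging, w·(51 − 83) = 83·14 − 1454 = -292, so w ≈ -292/-32 = 9.13.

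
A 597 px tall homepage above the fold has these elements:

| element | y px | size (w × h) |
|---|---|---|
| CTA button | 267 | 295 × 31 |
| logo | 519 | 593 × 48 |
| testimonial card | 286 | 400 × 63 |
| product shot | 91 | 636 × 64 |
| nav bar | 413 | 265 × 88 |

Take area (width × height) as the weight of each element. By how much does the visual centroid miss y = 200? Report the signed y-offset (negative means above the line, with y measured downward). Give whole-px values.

≈ 98 px

Areas: CTA button 295·31 = 9145, logo 593·48 = 28464, testimonial card 400·63 = 25200, product shot 636·64 = 40704, nav bar 265·88 = 23320. Total weight = 126833.
Σw·y = 9145·267 + 28464·519 + 25200·286 + 40704·91 + 23320·413 = 37756955, so ȳ = 37756955/126833 ≈ 297.69.
Difference: 297.69 − 200 ≈ 97.69.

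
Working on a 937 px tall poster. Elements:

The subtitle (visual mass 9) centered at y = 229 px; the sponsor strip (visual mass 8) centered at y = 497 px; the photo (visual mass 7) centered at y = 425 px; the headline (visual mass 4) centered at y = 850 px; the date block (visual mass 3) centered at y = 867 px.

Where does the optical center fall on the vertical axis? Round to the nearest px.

Weights sum to 9 + 8 + 7 + 4 + 3 = 31.
y-moment: 9·229 + 8·497 + 7·425 + 4·850 + 3·867 = 15013; centroid 15013/31 ≈ 484.29.

y ≈ 484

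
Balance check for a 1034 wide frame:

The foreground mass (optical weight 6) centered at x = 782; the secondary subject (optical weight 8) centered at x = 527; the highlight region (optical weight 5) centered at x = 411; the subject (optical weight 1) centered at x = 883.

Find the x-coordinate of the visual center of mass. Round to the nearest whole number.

x ≈ 592

Σw = 6 + 8 + 5 + 1 = 20.
x: (6·782 + 8·527 + 5·411 + 1·883) / 20 = 11846 / 20 ≈ 592.30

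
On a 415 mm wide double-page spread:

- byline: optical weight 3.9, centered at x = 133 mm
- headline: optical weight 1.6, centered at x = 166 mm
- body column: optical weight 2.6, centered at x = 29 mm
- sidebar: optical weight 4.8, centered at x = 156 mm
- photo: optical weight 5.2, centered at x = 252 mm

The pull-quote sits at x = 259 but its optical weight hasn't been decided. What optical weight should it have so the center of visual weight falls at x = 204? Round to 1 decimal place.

w ≈ 14.1

Fixed elements: Σw = 3.9 + 1.6 + 2.6 + 4.8 + 5.2 = 18.1, Σw·x = 3.9·133 + 1.6·166 + 2.6·29 + 4.8·156 + 5.2·252 = 2918.9.
Balance at x = 204 requires (2918.9 + w·259) / (18.1 + w) = 204.
So w = (204·18.1 − 2918.9)/(259 − 204) = 773.5/55 ≈ 14.06.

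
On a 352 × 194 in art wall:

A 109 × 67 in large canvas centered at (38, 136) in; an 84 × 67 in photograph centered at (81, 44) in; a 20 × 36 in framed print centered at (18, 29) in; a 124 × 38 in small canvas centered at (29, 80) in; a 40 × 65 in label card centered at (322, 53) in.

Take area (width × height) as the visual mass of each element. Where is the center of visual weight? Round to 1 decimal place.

Areas → weights: large canvas 109·67 = 7303, photograph 84·67 = 5628, framed print 20·36 = 720, small canvas 124·38 = 4712, label card 40·65 = 2600; Σw = 20963.
Σw·x = 7303·38 + 5628·81 + 720·18 + 4712·29 + 2600·322 = 1720190, so x̄ = 1720190/20963 ≈ 82.06.
Σw·y = 7303·136 + 5628·44 + 720·29 + 4712·80 + 2600·53 = 1776480, so ȳ = 1776480/20963 ≈ 84.74.

(82.1, 84.7)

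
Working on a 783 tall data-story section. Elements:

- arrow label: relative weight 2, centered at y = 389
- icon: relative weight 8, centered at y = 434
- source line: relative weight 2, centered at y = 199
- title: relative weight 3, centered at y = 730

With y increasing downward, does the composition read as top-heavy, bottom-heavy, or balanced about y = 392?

Total weight = 2 + 8 + 2 + 3 = 15.
y-moment: 2·389 + 8·434 + 2·199 + 3·730 = 6838; centroid 6838/15 ≈ 455.87.
455.9 lies below (larger y than) the midline 392, so the layout is bottom-heavy.

bottom-heavy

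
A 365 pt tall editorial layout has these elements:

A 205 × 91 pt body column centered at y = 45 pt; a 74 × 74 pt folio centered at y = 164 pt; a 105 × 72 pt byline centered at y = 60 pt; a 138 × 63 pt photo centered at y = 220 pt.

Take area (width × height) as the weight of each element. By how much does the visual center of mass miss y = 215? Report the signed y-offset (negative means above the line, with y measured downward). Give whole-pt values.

Areas → weights: body column 205·91 = 18655, folio 74·74 = 5476, byline 105·72 = 7560, photo 138·63 = 8694; Σw = 40385.
y: (18655·45 + 5476·164 + 7560·60 + 8694·220) / 40385 = 4103819 / 40385 ≈ 101.62
Against y = 215, that's 101.62 − 215 = -113.38.

≈ -113 pt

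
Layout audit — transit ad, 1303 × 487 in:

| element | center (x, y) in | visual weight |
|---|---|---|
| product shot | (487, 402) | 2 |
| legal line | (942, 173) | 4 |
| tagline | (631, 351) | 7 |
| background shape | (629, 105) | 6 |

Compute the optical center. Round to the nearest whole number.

Total weight = 2 + 4 + 7 + 6 = 19.
x: (2·487 + 4·942 + 7·631 + 6·629) / 19 = 12933 / 19 ≈ 680.68
y: (2·402 + 4·173 + 7·351 + 6·105) / 19 = 4583 / 19 ≈ 241.21

(681, 241)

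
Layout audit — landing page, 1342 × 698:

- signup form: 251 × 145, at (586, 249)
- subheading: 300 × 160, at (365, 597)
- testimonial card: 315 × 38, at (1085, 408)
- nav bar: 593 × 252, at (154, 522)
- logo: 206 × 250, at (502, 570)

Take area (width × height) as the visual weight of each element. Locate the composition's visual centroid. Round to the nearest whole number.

(339, 504)

Areas: signup form 251·145 = 36395, subheading 300·160 = 48000, testimonial card 315·38 = 11970, nav bar 593·252 = 149436, logo 206·250 = 51500. Total weight = 297301.
x-moment: 36395·586 + 48000·365 + 11970·1085 + 149436·154 + 51500·502 = 100701064; centroid 100701064/297301 ≈ 338.72.
y-moment: 36395·249 + 48000·597 + 11970·408 + 149436·522 + 51500·570 = 149962707; centroid 149962707/297301 ≈ 504.41.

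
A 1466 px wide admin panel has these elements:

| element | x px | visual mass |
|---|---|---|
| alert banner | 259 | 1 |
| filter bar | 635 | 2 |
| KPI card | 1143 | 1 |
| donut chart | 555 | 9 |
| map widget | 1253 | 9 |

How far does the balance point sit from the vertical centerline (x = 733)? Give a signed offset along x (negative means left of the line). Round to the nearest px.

≈ 128 px

Σw = 1 + 2 + 1 + 9 + 9 = 22.
x-moment: 1·259 + 2·635 + 1·1143 + 9·555 + 9·1253 = 18944; centroid 18944/22 ≈ 861.09.
Against x = 733, that's 861.09 − 733 = 128.09.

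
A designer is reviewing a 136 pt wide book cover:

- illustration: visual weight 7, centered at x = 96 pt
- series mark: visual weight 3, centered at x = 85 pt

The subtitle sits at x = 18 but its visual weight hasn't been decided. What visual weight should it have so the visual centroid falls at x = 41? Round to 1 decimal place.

w ≈ 22.5

Existing Σw = 10 (7 + 3); existing moment 7·96 + 3·85 = 927.
Balance at x = 41 requires (927 + w·18) / (10 + w) = 41.
Rearranging, w·(18 − 41) = 41·10 − 927 = -517, so w ≈ -517/-23 = 22.48.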